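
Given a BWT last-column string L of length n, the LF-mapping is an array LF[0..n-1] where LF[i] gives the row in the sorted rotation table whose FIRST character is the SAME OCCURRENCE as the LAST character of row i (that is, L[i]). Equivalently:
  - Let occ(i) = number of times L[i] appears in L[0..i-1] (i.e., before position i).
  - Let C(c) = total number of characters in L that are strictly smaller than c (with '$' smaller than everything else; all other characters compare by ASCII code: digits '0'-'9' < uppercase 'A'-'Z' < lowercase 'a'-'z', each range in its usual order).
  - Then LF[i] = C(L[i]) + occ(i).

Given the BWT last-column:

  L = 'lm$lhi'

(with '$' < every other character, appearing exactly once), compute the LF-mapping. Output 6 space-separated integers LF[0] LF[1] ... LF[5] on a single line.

Answer: 3 5 0 4 1 2

Derivation:
Char counts: '$':1, 'h':1, 'i':1, 'l':2, 'm':1
C (first-col start): C('$')=0, C('h')=1, C('i')=2, C('l')=3, C('m')=5
L[0]='l': occ=0, LF[0]=C('l')+0=3+0=3
L[1]='m': occ=0, LF[1]=C('m')+0=5+0=5
L[2]='$': occ=0, LF[2]=C('$')+0=0+0=0
L[3]='l': occ=1, LF[3]=C('l')+1=3+1=4
L[4]='h': occ=0, LF[4]=C('h')+0=1+0=1
L[5]='i': occ=0, LF[5]=C('i')+0=2+0=2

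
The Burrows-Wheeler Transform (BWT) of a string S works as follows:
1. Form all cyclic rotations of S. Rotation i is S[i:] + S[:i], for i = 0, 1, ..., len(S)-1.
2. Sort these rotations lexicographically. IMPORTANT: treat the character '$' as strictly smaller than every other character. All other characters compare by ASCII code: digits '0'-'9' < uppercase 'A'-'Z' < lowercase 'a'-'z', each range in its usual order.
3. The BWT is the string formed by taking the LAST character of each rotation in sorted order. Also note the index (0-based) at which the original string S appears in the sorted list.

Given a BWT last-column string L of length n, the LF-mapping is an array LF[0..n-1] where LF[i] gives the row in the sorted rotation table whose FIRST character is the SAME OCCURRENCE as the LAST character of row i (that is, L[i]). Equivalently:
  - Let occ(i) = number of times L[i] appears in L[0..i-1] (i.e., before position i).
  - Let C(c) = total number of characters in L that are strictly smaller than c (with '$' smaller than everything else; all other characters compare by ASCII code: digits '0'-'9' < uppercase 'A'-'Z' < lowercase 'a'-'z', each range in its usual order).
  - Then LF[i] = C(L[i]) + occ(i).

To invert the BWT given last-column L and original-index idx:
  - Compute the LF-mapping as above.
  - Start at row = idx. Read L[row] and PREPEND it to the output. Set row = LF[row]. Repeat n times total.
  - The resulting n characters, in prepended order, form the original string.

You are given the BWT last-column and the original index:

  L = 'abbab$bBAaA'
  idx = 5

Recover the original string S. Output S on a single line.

Answer: aBbAbAbaba$

Derivation:
LF mapping: 4 7 8 5 9 0 10 3 1 6 2
Walk LF starting at row 5, prepending L[row]:
  step 1: row=5, L[5]='$', prepend. Next row=LF[5]=0
  step 2: row=0, L[0]='a', prepend. Next row=LF[0]=4
  step 3: row=4, L[4]='b', prepend. Next row=LF[4]=9
  step 4: row=9, L[9]='a', prepend. Next row=LF[9]=6
  step 5: row=6, L[6]='b', prepend. Next row=LF[6]=10
  step 6: row=10, L[10]='A', prepend. Next row=LF[10]=2
  step 7: row=2, L[2]='b', prepend. Next row=LF[2]=8
  step 8: row=8, L[8]='A', prepend. Next row=LF[8]=1
  step 9: row=1, L[1]='b', prepend. Next row=LF[1]=7
  step 10: row=7, L[7]='B', prepend. Next row=LF[7]=3
  step 11: row=3, L[3]='a', prepend. Next row=LF[3]=5
Reversed output: aBbAbAbaba$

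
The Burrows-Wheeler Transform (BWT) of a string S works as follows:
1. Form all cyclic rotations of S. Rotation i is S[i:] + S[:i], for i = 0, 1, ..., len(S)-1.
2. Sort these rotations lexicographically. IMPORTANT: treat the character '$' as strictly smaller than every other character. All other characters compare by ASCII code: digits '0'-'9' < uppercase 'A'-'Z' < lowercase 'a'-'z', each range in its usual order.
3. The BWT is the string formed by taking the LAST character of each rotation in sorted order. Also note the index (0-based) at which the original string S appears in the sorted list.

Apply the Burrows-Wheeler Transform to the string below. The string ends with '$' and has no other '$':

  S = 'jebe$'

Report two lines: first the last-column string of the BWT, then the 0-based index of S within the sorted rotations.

Answer: eebj$
4

Derivation:
All 5 rotations (rotation i = S[i:]+S[:i]):
  rot[0] = jebe$
  rot[1] = ebe$j
  rot[2] = be$je
  rot[3] = e$jeb
  rot[4] = $jebe
Sorted (with $ < everything):
  sorted[0] = $jebe  (last char: 'e')
  sorted[1] = be$je  (last char: 'e')
  sorted[2] = e$jeb  (last char: 'b')
  sorted[3] = ebe$j  (last char: 'j')
  sorted[4] = jebe$  (last char: '$')
Last column: eebj$
Original string S is at sorted index 4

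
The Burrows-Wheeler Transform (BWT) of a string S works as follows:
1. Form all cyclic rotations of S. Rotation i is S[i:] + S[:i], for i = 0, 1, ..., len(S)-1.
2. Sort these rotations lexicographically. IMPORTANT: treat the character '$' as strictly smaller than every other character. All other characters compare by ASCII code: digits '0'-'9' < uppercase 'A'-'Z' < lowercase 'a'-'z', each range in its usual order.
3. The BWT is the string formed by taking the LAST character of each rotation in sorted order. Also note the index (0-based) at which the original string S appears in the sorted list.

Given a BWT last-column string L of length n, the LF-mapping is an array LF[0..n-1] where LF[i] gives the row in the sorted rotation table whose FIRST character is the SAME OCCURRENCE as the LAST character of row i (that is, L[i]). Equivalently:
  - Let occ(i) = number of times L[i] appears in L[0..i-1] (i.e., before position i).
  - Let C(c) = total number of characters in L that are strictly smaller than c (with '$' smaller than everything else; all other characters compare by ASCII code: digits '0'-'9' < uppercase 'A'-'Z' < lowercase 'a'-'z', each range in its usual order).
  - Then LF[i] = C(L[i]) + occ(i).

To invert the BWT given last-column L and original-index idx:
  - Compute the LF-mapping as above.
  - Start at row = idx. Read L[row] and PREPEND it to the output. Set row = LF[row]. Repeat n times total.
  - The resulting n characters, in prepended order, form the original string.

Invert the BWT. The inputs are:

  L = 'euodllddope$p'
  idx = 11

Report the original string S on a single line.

Answer: puddlepoodle$

Derivation:
LF mapping: 4 12 8 1 6 7 2 3 9 10 5 0 11
Walk LF starting at row 11, prepending L[row]:
  step 1: row=11, L[11]='$', prepend. Next row=LF[11]=0
  step 2: row=0, L[0]='e', prepend. Next row=LF[0]=4
  step 3: row=4, L[4]='l', prepend. Next row=LF[4]=6
  step 4: row=6, L[6]='d', prepend. Next row=LF[6]=2
  step 5: row=2, L[2]='o', prepend. Next row=LF[2]=8
  step 6: row=8, L[8]='o', prepend. Next row=LF[8]=9
  step 7: row=9, L[9]='p', prepend. Next row=LF[9]=10
  step 8: row=10, L[10]='e', prepend. Next row=LF[10]=5
  step 9: row=5, L[5]='l', prepend. Next row=LF[5]=7
  step 10: row=7, L[7]='d', prepend. Next row=LF[7]=3
  step 11: row=3, L[3]='d', prepend. Next row=LF[3]=1
  step 12: row=1, L[1]='u', prepend. Next row=LF[1]=12
  step 13: row=12, L[12]='p', prepend. Next row=LF[12]=11
Reversed output: puddlepoodle$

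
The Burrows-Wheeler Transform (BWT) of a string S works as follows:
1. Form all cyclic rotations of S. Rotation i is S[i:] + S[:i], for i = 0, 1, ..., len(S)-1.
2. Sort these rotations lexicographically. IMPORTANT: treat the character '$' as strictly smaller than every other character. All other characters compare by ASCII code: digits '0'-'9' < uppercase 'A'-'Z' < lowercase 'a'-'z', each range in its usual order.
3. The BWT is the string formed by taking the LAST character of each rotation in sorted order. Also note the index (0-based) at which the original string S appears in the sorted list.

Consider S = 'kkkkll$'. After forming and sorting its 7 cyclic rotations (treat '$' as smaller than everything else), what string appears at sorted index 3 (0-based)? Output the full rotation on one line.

Answer: kkll$kk

Derivation:
All 7 rotations (rotation i = S[i:]+S[:i]):
  rot[0] = kkkkll$
  rot[1] = kkkll$k
  rot[2] = kkll$kk
  rot[3] = kll$kkk
  rot[4] = ll$kkkk
  rot[5] = l$kkkkl
  rot[6] = $kkkkll
Sorted (with $ < everything):
  sorted[0] = $kkkkll
  sorted[1] = kkkkll$
  sorted[2] = kkkll$k
  sorted[3] = kkll$kk
  sorted[4] = kll$kkk
  sorted[5] = l$kkkkl
  sorted[6] = ll$kkkk
sorted[3] = kkll$kk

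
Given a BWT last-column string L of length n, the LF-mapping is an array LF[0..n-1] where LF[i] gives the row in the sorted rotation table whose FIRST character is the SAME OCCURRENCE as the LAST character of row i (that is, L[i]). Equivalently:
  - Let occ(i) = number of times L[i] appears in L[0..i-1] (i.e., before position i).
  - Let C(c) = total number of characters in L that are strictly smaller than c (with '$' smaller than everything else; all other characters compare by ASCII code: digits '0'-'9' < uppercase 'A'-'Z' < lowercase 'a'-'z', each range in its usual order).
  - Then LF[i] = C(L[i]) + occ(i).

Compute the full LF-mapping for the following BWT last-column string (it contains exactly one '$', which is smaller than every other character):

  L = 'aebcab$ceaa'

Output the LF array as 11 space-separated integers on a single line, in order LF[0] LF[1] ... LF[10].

Answer: 1 9 5 7 2 6 0 8 10 3 4

Derivation:
Char counts: '$':1, 'a':4, 'b':2, 'c':2, 'e':2
C (first-col start): C('$')=0, C('a')=1, C('b')=5, C('c')=7, C('e')=9
L[0]='a': occ=0, LF[0]=C('a')+0=1+0=1
L[1]='e': occ=0, LF[1]=C('e')+0=9+0=9
L[2]='b': occ=0, LF[2]=C('b')+0=5+0=5
L[3]='c': occ=0, LF[3]=C('c')+0=7+0=7
L[4]='a': occ=1, LF[4]=C('a')+1=1+1=2
L[5]='b': occ=1, LF[5]=C('b')+1=5+1=6
L[6]='$': occ=0, LF[6]=C('$')+0=0+0=0
L[7]='c': occ=1, LF[7]=C('c')+1=7+1=8
L[8]='e': occ=1, LF[8]=C('e')+1=9+1=10
L[9]='a': occ=2, LF[9]=C('a')+2=1+2=3
L[10]='a': occ=3, LF[10]=C('a')+3=1+3=4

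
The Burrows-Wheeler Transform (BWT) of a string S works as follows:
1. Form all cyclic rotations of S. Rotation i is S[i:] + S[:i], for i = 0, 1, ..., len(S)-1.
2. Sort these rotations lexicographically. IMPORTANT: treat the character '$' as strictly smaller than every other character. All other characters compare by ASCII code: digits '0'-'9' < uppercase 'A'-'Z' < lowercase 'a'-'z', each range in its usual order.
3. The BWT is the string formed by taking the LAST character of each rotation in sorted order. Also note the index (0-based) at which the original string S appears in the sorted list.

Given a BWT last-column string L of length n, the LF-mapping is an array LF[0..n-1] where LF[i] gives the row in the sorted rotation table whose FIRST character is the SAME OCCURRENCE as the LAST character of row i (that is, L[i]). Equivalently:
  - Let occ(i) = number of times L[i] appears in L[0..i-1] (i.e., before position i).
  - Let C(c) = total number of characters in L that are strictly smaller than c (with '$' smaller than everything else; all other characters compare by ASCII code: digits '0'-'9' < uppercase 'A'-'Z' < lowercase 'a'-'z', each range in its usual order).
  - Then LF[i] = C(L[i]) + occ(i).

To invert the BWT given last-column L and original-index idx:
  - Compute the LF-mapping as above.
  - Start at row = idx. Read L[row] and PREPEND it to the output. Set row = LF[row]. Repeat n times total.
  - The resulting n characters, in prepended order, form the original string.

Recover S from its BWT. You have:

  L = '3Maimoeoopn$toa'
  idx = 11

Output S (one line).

Answer: onomatopoeiaM3$

Derivation:
LF mapping: 1 2 3 6 7 9 5 10 11 13 8 0 14 12 4
Walk LF starting at row 11, prepending L[row]:
  step 1: row=11, L[11]='$', prepend. Next row=LF[11]=0
  step 2: row=0, L[0]='3', prepend. Next row=LF[0]=1
  step 3: row=1, L[1]='M', prepend. Next row=LF[1]=2
  step 4: row=2, L[2]='a', prepend. Next row=LF[2]=3
  step 5: row=3, L[3]='i', prepend. Next row=LF[3]=6
  step 6: row=6, L[6]='e', prepend. Next row=LF[6]=5
  step 7: row=5, L[5]='o', prepend. Next row=LF[5]=9
  step 8: row=9, L[9]='p', prepend. Next row=LF[9]=13
  step 9: row=13, L[13]='o', prepend. Next row=LF[13]=12
  step 10: row=12, L[12]='t', prepend. Next row=LF[12]=14
  step 11: row=14, L[14]='a', prepend. Next row=LF[14]=4
  step 12: row=4, L[4]='m', prepend. Next row=LF[4]=7
  step 13: row=7, L[7]='o', prepend. Next row=LF[7]=10
  step 14: row=10, L[10]='n', prepend. Next row=LF[10]=8
  step 15: row=8, L[8]='o', prepend. Next row=LF[8]=11
Reversed output: onomatopoeiaM3$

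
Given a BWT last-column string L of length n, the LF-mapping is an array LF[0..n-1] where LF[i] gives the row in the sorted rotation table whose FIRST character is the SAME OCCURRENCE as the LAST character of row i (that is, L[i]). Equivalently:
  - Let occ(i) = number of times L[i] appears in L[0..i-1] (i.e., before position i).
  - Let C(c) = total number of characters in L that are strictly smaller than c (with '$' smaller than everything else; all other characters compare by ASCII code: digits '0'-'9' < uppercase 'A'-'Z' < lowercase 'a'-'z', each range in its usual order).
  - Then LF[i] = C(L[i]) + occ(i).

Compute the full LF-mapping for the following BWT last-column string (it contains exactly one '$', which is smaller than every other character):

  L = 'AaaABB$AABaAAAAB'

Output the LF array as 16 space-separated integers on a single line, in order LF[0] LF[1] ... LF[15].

Answer: 1 13 14 2 9 10 0 3 4 11 15 5 6 7 8 12

Derivation:
Char counts: '$':1, 'A':8, 'B':4, 'a':3
C (first-col start): C('$')=0, C('A')=1, C('B')=9, C('a')=13
L[0]='A': occ=0, LF[0]=C('A')+0=1+0=1
L[1]='a': occ=0, LF[1]=C('a')+0=13+0=13
L[2]='a': occ=1, LF[2]=C('a')+1=13+1=14
L[3]='A': occ=1, LF[3]=C('A')+1=1+1=2
L[4]='B': occ=0, LF[4]=C('B')+0=9+0=9
L[5]='B': occ=1, LF[5]=C('B')+1=9+1=10
L[6]='$': occ=0, LF[6]=C('$')+0=0+0=0
L[7]='A': occ=2, LF[7]=C('A')+2=1+2=3
L[8]='A': occ=3, LF[8]=C('A')+3=1+3=4
L[9]='B': occ=2, LF[9]=C('B')+2=9+2=11
L[10]='a': occ=2, LF[10]=C('a')+2=13+2=15
L[11]='A': occ=4, LF[11]=C('A')+4=1+4=5
L[12]='A': occ=5, LF[12]=C('A')+5=1+5=6
L[13]='A': occ=6, LF[13]=C('A')+6=1+6=7
L[14]='A': occ=7, LF[14]=C('A')+7=1+7=8
L[15]='B': occ=3, LF[15]=C('B')+3=9+3=12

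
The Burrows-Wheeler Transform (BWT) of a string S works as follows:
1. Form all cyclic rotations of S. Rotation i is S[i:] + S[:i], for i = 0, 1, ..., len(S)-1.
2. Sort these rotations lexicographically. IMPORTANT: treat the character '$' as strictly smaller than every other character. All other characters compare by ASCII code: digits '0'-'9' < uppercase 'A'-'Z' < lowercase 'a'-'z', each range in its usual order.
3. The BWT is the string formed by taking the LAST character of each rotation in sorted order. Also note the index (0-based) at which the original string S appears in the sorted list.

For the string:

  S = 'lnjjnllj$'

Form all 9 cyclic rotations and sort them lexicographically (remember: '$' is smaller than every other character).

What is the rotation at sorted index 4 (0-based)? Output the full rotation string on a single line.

All 9 rotations (rotation i = S[i:]+S[:i]):
  rot[0] = lnjjnllj$
  rot[1] = njjnllj$l
  rot[2] = jjnllj$ln
  rot[3] = jnllj$lnj
  rot[4] = nllj$lnjj
  rot[5] = llj$lnjjn
  rot[6] = lj$lnjjnl
  rot[7] = j$lnjjnll
  rot[8] = $lnjjnllj
Sorted (with $ < everything):
  sorted[0] = $lnjjnllj
  sorted[1] = j$lnjjnll
  sorted[2] = jjnllj$ln
  sorted[3] = jnllj$lnj
  sorted[4] = lj$lnjjnl
  sorted[5] = llj$lnjjn
  sorted[6] = lnjjnllj$
  sorted[7] = njjnllj$l
  sorted[8] = nllj$lnjj
sorted[4] = lj$lnjjnl

Answer: lj$lnjjnl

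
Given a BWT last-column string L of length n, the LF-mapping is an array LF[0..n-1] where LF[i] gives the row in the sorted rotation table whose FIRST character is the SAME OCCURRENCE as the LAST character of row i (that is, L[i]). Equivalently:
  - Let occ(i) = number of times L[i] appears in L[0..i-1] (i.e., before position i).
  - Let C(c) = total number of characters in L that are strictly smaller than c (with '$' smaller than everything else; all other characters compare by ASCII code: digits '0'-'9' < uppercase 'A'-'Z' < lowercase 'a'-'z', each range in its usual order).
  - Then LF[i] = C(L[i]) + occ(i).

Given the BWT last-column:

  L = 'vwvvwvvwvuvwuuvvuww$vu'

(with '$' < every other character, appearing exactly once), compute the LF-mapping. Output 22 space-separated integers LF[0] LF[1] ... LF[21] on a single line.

Answer: 6 16 7 8 17 9 10 18 11 1 12 19 2 3 13 14 4 20 21 0 15 5

Derivation:
Char counts: '$':1, 'u':5, 'v':10, 'w':6
C (first-col start): C('$')=0, C('u')=1, C('v')=6, C('w')=16
L[0]='v': occ=0, LF[0]=C('v')+0=6+0=6
L[1]='w': occ=0, LF[1]=C('w')+0=16+0=16
L[2]='v': occ=1, LF[2]=C('v')+1=6+1=7
L[3]='v': occ=2, LF[3]=C('v')+2=6+2=8
L[4]='w': occ=1, LF[4]=C('w')+1=16+1=17
L[5]='v': occ=3, LF[5]=C('v')+3=6+3=9
L[6]='v': occ=4, LF[6]=C('v')+4=6+4=10
L[7]='w': occ=2, LF[7]=C('w')+2=16+2=18
L[8]='v': occ=5, LF[8]=C('v')+5=6+5=11
L[9]='u': occ=0, LF[9]=C('u')+0=1+0=1
L[10]='v': occ=6, LF[10]=C('v')+6=6+6=12
L[11]='w': occ=3, LF[11]=C('w')+3=16+3=19
L[12]='u': occ=1, LF[12]=C('u')+1=1+1=2
L[13]='u': occ=2, LF[13]=C('u')+2=1+2=3
L[14]='v': occ=7, LF[14]=C('v')+7=6+7=13
L[15]='v': occ=8, LF[15]=C('v')+8=6+8=14
L[16]='u': occ=3, LF[16]=C('u')+3=1+3=4
L[17]='w': occ=4, LF[17]=C('w')+4=16+4=20
L[18]='w': occ=5, LF[18]=C('w')+5=16+5=21
L[19]='$': occ=0, LF[19]=C('$')+0=0+0=0
L[20]='v': occ=9, LF[20]=C('v')+9=6+9=15
L[21]='u': occ=4, LF[21]=C('u')+4=1+4=5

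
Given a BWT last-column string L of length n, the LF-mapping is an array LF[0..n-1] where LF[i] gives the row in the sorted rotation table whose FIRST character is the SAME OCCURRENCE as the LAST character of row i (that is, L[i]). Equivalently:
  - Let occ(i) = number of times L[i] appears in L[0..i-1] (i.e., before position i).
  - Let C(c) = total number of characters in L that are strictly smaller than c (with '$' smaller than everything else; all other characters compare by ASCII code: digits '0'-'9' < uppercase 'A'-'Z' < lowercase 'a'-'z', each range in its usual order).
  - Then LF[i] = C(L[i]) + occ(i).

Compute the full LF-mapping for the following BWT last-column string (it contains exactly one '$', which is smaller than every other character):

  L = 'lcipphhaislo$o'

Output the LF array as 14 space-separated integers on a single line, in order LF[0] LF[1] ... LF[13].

Char counts: '$':1, 'a':1, 'c':1, 'h':2, 'i':2, 'l':2, 'o':2, 'p':2, 's':1
C (first-col start): C('$')=0, C('a')=1, C('c')=2, C('h')=3, C('i')=5, C('l')=7, C('o')=9, C('p')=11, C('s')=13
L[0]='l': occ=0, LF[0]=C('l')+0=7+0=7
L[1]='c': occ=0, LF[1]=C('c')+0=2+0=2
L[2]='i': occ=0, LF[2]=C('i')+0=5+0=5
L[3]='p': occ=0, LF[3]=C('p')+0=11+0=11
L[4]='p': occ=1, LF[4]=C('p')+1=11+1=12
L[5]='h': occ=0, LF[5]=C('h')+0=3+0=3
L[6]='h': occ=1, LF[6]=C('h')+1=3+1=4
L[7]='a': occ=0, LF[7]=C('a')+0=1+0=1
L[8]='i': occ=1, LF[8]=C('i')+1=5+1=6
L[9]='s': occ=0, LF[9]=C('s')+0=13+0=13
L[10]='l': occ=1, LF[10]=C('l')+1=7+1=8
L[11]='o': occ=0, LF[11]=C('o')+0=9+0=9
L[12]='$': occ=0, LF[12]=C('$')+0=0+0=0
L[13]='o': occ=1, LF[13]=C('o')+1=9+1=10

Answer: 7 2 5 11 12 3 4 1 6 13 8 9 0 10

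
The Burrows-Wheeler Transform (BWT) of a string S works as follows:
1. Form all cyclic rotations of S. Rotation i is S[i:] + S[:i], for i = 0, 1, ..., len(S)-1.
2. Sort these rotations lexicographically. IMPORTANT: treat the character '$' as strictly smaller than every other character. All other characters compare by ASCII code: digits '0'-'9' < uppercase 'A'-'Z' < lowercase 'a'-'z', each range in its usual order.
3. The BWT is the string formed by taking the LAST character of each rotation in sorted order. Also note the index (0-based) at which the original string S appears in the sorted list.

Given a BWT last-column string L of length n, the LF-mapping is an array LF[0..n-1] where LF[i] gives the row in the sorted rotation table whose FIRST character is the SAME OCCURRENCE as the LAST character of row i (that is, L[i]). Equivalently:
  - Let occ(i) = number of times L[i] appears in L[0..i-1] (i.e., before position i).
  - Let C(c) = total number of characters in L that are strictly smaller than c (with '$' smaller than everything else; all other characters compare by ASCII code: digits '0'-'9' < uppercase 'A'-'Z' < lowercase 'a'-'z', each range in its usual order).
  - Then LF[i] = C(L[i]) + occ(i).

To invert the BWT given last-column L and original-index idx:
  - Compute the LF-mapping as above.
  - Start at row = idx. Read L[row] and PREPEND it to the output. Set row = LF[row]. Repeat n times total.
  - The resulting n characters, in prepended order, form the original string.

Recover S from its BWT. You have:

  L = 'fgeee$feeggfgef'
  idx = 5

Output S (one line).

Answer: efegfggfgeeeef$

Derivation:
LF mapping: 7 11 1 2 3 0 8 4 5 12 13 9 14 6 10
Walk LF starting at row 5, prepending L[row]:
  step 1: row=5, L[5]='$', prepend. Next row=LF[5]=0
  step 2: row=0, L[0]='f', prepend. Next row=LF[0]=7
  step 3: row=7, L[7]='e', prepend. Next row=LF[7]=4
  step 4: row=4, L[4]='e', prepend. Next row=LF[4]=3
  step 5: row=3, L[3]='e', prepend. Next row=LF[3]=2
  step 6: row=2, L[2]='e', prepend. Next row=LF[2]=1
  step 7: row=1, L[1]='g', prepend. Next row=LF[1]=11
  step 8: row=11, L[11]='f', prepend. Next row=LF[11]=9
  step 9: row=9, L[9]='g', prepend. Next row=LF[9]=12
  step 10: row=12, L[12]='g', prepend. Next row=LF[12]=14
  step 11: row=14, L[14]='f', prepend. Next row=LF[14]=10
  step 12: row=10, L[10]='g', prepend. Next row=LF[10]=13
  step 13: row=13, L[13]='e', prepend. Next row=LF[13]=6
  step 14: row=6, L[6]='f', prepend. Next row=LF[6]=8
  step 15: row=8, L[8]='e', prepend. Next row=LF[8]=5
Reversed output: efegfggfgeeeef$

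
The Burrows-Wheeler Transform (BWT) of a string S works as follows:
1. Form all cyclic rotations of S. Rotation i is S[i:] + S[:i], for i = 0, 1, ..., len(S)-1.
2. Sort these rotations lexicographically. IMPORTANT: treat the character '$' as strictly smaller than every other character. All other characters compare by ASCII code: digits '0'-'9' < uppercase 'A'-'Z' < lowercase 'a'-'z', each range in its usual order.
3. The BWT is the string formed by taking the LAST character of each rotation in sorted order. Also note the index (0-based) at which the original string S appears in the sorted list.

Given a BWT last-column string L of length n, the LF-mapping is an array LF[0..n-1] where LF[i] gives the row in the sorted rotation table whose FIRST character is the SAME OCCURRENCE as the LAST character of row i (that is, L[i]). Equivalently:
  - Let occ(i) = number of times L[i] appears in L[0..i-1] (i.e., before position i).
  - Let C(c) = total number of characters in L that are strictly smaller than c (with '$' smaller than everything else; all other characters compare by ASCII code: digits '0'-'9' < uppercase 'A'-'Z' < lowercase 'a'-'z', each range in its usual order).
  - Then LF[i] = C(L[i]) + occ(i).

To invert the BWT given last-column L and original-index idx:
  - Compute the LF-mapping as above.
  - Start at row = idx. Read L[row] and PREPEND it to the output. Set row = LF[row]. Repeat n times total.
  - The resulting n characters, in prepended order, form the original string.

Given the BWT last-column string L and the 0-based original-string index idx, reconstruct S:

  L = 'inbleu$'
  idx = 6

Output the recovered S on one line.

LF mapping: 3 5 1 4 2 6 0
Walk LF starting at row 6, prepending L[row]:
  step 1: row=6, L[6]='$', prepend. Next row=LF[6]=0
  step 2: row=0, L[0]='i', prepend. Next row=LF[0]=3
  step 3: row=3, L[3]='l', prepend. Next row=LF[3]=4
  step 4: row=4, L[4]='e', prepend. Next row=LF[4]=2
  step 5: row=2, L[2]='b', prepend. Next row=LF[2]=1
  step 6: row=1, L[1]='n', prepend. Next row=LF[1]=5
  step 7: row=5, L[5]='u', prepend. Next row=LF[5]=6
Reversed output: unbeli$

Answer: unbeli$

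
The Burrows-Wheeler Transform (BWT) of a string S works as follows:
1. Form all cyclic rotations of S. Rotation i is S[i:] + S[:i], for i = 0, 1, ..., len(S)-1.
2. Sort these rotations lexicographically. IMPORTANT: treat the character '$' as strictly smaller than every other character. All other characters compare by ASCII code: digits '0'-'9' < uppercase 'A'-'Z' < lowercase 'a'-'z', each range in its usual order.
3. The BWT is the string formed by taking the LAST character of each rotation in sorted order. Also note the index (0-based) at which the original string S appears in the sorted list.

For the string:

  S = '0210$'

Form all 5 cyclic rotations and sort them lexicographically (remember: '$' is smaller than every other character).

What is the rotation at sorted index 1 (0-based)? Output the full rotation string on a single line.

Answer: 0$021

Derivation:
All 5 rotations (rotation i = S[i:]+S[:i]):
  rot[0] = 0210$
  rot[1] = 210$0
  rot[2] = 10$02
  rot[3] = 0$021
  rot[4] = $0210
Sorted (with $ < everything):
  sorted[0] = $0210
  sorted[1] = 0$021
  sorted[2] = 0210$
  sorted[3] = 10$02
  sorted[4] = 210$0
sorted[1] = 0$021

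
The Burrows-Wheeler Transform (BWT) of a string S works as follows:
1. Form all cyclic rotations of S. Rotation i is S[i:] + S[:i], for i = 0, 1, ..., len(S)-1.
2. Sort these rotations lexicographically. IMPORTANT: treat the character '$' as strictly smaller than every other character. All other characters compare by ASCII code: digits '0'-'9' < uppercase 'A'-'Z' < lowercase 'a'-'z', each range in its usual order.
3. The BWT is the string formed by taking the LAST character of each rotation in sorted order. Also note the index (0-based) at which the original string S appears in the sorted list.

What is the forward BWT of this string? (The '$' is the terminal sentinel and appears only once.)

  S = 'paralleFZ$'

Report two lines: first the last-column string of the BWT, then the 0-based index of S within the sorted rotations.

All 10 rotations (rotation i = S[i:]+S[:i]):
  rot[0] = paralleFZ$
  rot[1] = aralleFZ$p
  rot[2] = ralleFZ$pa
  rot[3] = alleFZ$par
  rot[4] = lleFZ$para
  rot[5] = leFZ$paral
  rot[6] = eFZ$parall
  rot[7] = FZ$paralle
  rot[8] = Z$paralleF
  rot[9] = $paralleFZ
Sorted (with $ < everything):
  sorted[0] = $paralleFZ  (last char: 'Z')
  sorted[1] = FZ$paralle  (last char: 'e')
  sorted[2] = Z$paralleF  (last char: 'F')
  sorted[3] = alleFZ$par  (last char: 'r')
  sorted[4] = aralleFZ$p  (last char: 'p')
  sorted[5] = eFZ$parall  (last char: 'l')
  sorted[6] = leFZ$paral  (last char: 'l')
  sorted[7] = lleFZ$para  (last char: 'a')
  sorted[8] = paralleFZ$  (last char: '$')
  sorted[9] = ralleFZ$pa  (last char: 'a')
Last column: ZeFrplla$a
Original string S is at sorted index 8

Answer: ZeFrplla$a
8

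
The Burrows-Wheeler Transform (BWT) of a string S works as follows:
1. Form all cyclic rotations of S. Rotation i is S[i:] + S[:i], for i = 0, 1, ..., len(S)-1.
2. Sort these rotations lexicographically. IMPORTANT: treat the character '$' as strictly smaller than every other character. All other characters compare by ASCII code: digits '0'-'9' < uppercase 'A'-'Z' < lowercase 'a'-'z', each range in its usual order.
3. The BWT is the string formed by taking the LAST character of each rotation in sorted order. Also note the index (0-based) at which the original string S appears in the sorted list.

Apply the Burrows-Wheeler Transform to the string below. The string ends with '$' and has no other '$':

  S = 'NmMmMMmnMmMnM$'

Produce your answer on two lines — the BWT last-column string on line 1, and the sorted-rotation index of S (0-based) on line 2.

Answer: MnmmnMm$MNMMMm
7

Derivation:
All 14 rotations (rotation i = S[i:]+S[:i]):
  rot[0] = NmMmMMmnMmMnM$
  rot[1] = mMmMMmnMmMnM$N
  rot[2] = MmMMmnMmMnM$Nm
  rot[3] = mMMmnMmMnM$NmM
  rot[4] = MMmnMmMnM$NmMm
  rot[5] = MmnMmMnM$NmMmM
  rot[6] = mnMmMnM$NmMmMM
  rot[7] = nMmMnM$NmMmMMm
  rot[8] = MmMnM$NmMmMMmn
  rot[9] = mMnM$NmMmMMmnM
  rot[10] = MnM$NmMmMMmnMm
  rot[11] = nM$NmMmMMmnMmM
  rot[12] = M$NmMmMMmnMmMn
  rot[13] = $NmMmMMmnMmMnM
Sorted (with $ < everything):
  sorted[0] = $NmMmMMmnMmMnM  (last char: 'M')
  sorted[1] = M$NmMmMMmnMmMn  (last char: 'n')
  sorted[2] = MMmnMmMnM$NmMm  (last char: 'm')
  sorted[3] = MmMMmnMmMnM$Nm  (last char: 'm')
  sorted[4] = MmMnM$NmMmMMmn  (last char: 'n')
  sorted[5] = MmnMmMnM$NmMmM  (last char: 'M')
  sorted[6] = MnM$NmMmMMmnMm  (last char: 'm')
  sorted[7] = NmMmMMmnMmMnM$  (last char: '$')
  sorted[8] = mMMmnMmMnM$NmM  (last char: 'M')
  sorted[9] = mMmMMmnMmMnM$N  (last char: 'N')
  sorted[10] = mMnM$NmMmMMmnM  (last char: 'M')
  sorted[11] = mnMmMnM$NmMmMM  (last char: 'M')
  sorted[12] = nM$NmMmMMmnMmM  (last char: 'M')
  sorted[13] = nMmMnM$NmMmMMm  (last char: 'm')
Last column: MnmmnMm$MNMMMm
Original string S is at sorted index 7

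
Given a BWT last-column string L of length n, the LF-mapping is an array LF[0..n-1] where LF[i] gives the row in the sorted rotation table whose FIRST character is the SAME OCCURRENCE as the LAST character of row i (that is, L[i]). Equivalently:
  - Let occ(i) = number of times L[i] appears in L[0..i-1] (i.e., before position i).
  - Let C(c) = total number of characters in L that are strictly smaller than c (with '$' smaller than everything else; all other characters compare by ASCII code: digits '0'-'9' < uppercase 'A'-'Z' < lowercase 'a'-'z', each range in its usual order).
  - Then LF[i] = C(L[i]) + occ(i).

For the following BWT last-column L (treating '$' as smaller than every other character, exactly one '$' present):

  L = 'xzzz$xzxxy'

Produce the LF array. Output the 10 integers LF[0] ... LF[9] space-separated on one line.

Answer: 1 6 7 8 0 2 9 3 4 5

Derivation:
Char counts: '$':1, 'x':4, 'y':1, 'z':4
C (first-col start): C('$')=0, C('x')=1, C('y')=5, C('z')=6
L[0]='x': occ=0, LF[0]=C('x')+0=1+0=1
L[1]='z': occ=0, LF[1]=C('z')+0=6+0=6
L[2]='z': occ=1, LF[2]=C('z')+1=6+1=7
L[3]='z': occ=2, LF[3]=C('z')+2=6+2=8
L[4]='$': occ=0, LF[4]=C('$')+0=0+0=0
L[5]='x': occ=1, LF[5]=C('x')+1=1+1=2
L[6]='z': occ=3, LF[6]=C('z')+3=6+3=9
L[7]='x': occ=2, LF[7]=C('x')+2=1+2=3
L[8]='x': occ=3, LF[8]=C('x')+3=1+3=4
L[9]='y': occ=0, LF[9]=C('y')+0=5+0=5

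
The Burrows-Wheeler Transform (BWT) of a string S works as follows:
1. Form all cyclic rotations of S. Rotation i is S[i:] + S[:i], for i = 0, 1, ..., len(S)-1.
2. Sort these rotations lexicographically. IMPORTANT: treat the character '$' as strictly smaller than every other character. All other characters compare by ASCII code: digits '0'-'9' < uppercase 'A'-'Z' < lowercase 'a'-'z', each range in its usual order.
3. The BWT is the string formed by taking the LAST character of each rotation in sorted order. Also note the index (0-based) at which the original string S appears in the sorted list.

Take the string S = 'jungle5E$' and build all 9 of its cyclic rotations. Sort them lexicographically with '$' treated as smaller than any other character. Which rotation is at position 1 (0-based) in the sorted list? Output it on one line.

All 9 rotations (rotation i = S[i:]+S[:i]):
  rot[0] = jungle5E$
  rot[1] = ungle5E$j
  rot[2] = ngle5E$ju
  rot[3] = gle5E$jun
  rot[4] = le5E$jung
  rot[5] = e5E$jungl
  rot[6] = 5E$jungle
  rot[7] = E$jungle5
  rot[8] = $jungle5E
Sorted (with $ < everything):
  sorted[0] = $jungle5E
  sorted[1] = 5E$jungle
  sorted[2] = E$jungle5
  sorted[3] = e5E$jungl
  sorted[4] = gle5E$jun
  sorted[5] = jungle5E$
  sorted[6] = le5E$jung
  sorted[7] = ngle5E$ju
  sorted[8] = ungle5E$j
sorted[1] = 5E$jungle

Answer: 5E$jungle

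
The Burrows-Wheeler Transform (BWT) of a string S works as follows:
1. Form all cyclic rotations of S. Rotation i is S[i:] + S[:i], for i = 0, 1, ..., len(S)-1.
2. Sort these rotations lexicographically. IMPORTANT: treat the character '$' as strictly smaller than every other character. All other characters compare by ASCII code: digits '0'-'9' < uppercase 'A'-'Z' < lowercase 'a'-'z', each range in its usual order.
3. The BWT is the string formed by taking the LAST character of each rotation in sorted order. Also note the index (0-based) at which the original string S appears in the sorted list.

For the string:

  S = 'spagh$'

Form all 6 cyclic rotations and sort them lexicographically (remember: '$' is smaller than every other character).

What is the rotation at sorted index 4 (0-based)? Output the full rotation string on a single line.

Answer: pagh$s

Derivation:
All 6 rotations (rotation i = S[i:]+S[:i]):
  rot[0] = spagh$
  rot[1] = pagh$s
  rot[2] = agh$sp
  rot[3] = gh$spa
  rot[4] = h$spag
  rot[5] = $spagh
Sorted (with $ < everything):
  sorted[0] = $spagh
  sorted[1] = agh$sp
  sorted[2] = gh$spa
  sorted[3] = h$spag
  sorted[4] = pagh$s
  sorted[5] = spagh$
sorted[4] = pagh$s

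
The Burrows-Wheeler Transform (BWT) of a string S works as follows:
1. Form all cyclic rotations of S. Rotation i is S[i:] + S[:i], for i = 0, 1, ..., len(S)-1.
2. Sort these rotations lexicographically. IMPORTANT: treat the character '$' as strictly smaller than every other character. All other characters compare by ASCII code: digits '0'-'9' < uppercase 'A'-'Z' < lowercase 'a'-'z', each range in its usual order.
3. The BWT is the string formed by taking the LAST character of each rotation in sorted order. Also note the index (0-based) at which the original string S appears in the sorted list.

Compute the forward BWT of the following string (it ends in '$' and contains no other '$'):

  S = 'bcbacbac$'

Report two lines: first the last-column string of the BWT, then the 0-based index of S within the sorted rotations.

Answer: cbbcc$aab
5

Derivation:
All 9 rotations (rotation i = S[i:]+S[:i]):
  rot[0] = bcbacbac$
  rot[1] = cbacbac$b
  rot[2] = bacbac$bc
  rot[3] = acbac$bcb
  rot[4] = cbac$bcba
  rot[5] = bac$bcbac
  rot[6] = ac$bcbacb
  rot[7] = c$bcbacba
  rot[8] = $bcbacbac
Sorted (with $ < everything):
  sorted[0] = $bcbacbac  (last char: 'c')
  sorted[1] = ac$bcbacb  (last char: 'b')
  sorted[2] = acbac$bcb  (last char: 'b')
  sorted[3] = bac$bcbac  (last char: 'c')
  sorted[4] = bacbac$bc  (last char: 'c')
  sorted[5] = bcbacbac$  (last char: '$')
  sorted[6] = c$bcbacba  (last char: 'a')
  sorted[7] = cbac$bcba  (last char: 'a')
  sorted[8] = cbacbac$b  (last char: 'b')
Last column: cbbcc$aab
Original string S is at sorted index 5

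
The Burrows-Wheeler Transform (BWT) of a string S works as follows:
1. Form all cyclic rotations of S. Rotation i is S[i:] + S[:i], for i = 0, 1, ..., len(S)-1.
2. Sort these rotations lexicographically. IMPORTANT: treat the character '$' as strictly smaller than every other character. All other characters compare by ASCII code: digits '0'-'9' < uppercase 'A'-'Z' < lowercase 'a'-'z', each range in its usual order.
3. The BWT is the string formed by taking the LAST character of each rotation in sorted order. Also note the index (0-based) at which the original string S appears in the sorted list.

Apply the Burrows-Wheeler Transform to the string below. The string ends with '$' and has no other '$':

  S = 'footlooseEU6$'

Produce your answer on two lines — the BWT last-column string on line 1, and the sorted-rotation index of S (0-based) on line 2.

Answer: 6UeEs$tlfoooo
5

Derivation:
All 13 rotations (rotation i = S[i:]+S[:i]):
  rot[0] = footlooseEU6$
  rot[1] = ootlooseEU6$f
  rot[2] = otlooseEU6$fo
  rot[3] = tlooseEU6$foo
  rot[4] = looseEU6$foot
  rot[5] = ooseEU6$footl
  rot[6] = oseEU6$footlo
  rot[7] = seEU6$footloo
  rot[8] = eEU6$footloos
  rot[9] = EU6$footloose
  rot[10] = U6$footlooseE
  rot[11] = 6$footlooseEU
  rot[12] = $footlooseEU6
Sorted (with $ < everything):
  sorted[0] = $footlooseEU6  (last char: '6')
  sorted[1] = 6$footlooseEU  (last char: 'U')
  sorted[2] = EU6$footloose  (last char: 'e')
  sorted[3] = U6$footlooseE  (last char: 'E')
  sorted[4] = eEU6$footloos  (last char: 's')
  sorted[5] = footlooseEU6$  (last char: '$')
  sorted[6] = looseEU6$foot  (last char: 't')
  sorted[7] = ooseEU6$footl  (last char: 'l')
  sorted[8] = ootlooseEU6$f  (last char: 'f')
  sorted[9] = oseEU6$footlo  (last char: 'o')
  sorted[10] = otlooseEU6$fo  (last char: 'o')
  sorted[11] = seEU6$footloo  (last char: 'o')
  sorted[12] = tlooseEU6$foo  (last char: 'o')
Last column: 6UeEs$tlfoooo
Original string S is at sorted index 5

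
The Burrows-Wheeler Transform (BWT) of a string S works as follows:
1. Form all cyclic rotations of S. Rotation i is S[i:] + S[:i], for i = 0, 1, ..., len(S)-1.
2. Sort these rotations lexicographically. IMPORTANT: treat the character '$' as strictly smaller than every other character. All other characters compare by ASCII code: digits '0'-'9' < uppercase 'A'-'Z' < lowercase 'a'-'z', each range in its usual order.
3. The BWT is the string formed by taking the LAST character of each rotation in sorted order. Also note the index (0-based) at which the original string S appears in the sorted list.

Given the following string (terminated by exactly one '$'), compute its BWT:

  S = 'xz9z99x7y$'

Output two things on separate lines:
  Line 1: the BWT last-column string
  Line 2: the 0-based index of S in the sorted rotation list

All 10 rotations (rotation i = S[i:]+S[:i]):
  rot[0] = xz9z99x7y$
  rot[1] = z9z99x7y$x
  rot[2] = 9z99x7y$xz
  rot[3] = z99x7y$xz9
  rot[4] = 99x7y$xz9z
  rot[5] = 9x7y$xz9z9
  rot[6] = x7y$xz9z99
  rot[7] = 7y$xz9z99x
  rot[8] = y$xz9z99x7
  rot[9] = $xz9z99x7y
Sorted (with $ < everything):
  sorted[0] = $xz9z99x7y  (last char: 'y')
  sorted[1] = 7y$xz9z99x  (last char: 'x')
  sorted[2] = 99x7y$xz9z  (last char: 'z')
  sorted[3] = 9x7y$xz9z9  (last char: '9')
  sorted[4] = 9z99x7y$xz  (last char: 'z')
  sorted[5] = x7y$xz9z99  (last char: '9')
  sorted[6] = xz9z99x7y$  (last char: '$')
  sorted[7] = y$xz9z99x7  (last char: '7')
  sorted[8] = z99x7y$xz9  (last char: '9')
  sorted[9] = z9z99x7y$x  (last char: 'x')
Last column: yxz9z9$79x
Original string S is at sorted index 6

Answer: yxz9z9$79x
6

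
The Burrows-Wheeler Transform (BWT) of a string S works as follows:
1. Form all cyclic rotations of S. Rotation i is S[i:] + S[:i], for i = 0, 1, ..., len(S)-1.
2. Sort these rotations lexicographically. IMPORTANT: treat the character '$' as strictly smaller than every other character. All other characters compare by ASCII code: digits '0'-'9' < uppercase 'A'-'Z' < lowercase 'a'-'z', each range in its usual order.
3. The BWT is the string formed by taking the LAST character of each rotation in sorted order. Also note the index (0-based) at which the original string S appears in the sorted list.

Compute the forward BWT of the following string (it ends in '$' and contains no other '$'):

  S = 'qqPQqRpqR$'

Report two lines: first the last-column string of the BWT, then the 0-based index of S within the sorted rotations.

All 10 rotations (rotation i = S[i:]+S[:i]):
  rot[0] = qqPQqRpqR$
  rot[1] = qPQqRpqR$q
  rot[2] = PQqRpqR$qq
  rot[3] = QqRpqR$qqP
  rot[4] = qRpqR$qqPQ
  rot[5] = RpqR$qqPQq
  rot[6] = pqR$qqPQqR
  rot[7] = qR$qqPQqRp
  rot[8] = R$qqPQqRpq
  rot[9] = $qqPQqRpqR
Sorted (with $ < everything):
  sorted[0] = $qqPQqRpqR  (last char: 'R')
  sorted[1] = PQqRpqR$qq  (last char: 'q')
  sorted[2] = QqRpqR$qqP  (last char: 'P')
  sorted[3] = R$qqPQqRpq  (last char: 'q')
  sorted[4] = RpqR$qqPQq  (last char: 'q')
  sorted[5] = pqR$qqPQqR  (last char: 'R')
  sorted[6] = qPQqRpqR$q  (last char: 'q')
  sorted[7] = qR$qqPQqRp  (last char: 'p')
  sorted[8] = qRpqR$qqPQ  (last char: 'Q')
  sorted[9] = qqPQqRpqR$  (last char: '$')
Last column: RqPqqRqpQ$
Original string S is at sorted index 9

Answer: RqPqqRqpQ$
9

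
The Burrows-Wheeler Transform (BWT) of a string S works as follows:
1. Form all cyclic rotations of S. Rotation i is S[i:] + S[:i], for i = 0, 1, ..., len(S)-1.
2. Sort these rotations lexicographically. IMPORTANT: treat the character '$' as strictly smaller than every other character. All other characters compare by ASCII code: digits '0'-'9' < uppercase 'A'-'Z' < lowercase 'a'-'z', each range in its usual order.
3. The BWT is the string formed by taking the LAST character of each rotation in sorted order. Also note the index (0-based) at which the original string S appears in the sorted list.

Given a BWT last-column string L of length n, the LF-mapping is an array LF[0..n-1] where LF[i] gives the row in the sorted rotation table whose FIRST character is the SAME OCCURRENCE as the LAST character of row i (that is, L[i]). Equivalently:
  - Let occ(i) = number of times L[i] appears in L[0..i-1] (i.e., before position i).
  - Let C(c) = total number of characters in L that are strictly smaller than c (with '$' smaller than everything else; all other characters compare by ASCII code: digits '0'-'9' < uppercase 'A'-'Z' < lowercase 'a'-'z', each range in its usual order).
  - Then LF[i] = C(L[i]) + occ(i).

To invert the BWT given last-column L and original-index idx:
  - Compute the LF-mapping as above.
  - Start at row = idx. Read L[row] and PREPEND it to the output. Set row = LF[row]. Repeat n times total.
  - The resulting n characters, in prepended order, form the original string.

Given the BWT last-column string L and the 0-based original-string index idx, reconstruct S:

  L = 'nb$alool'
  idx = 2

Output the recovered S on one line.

Answer: balloon$

Derivation:
LF mapping: 5 2 0 1 3 6 7 4
Walk LF starting at row 2, prepending L[row]:
  step 1: row=2, L[2]='$', prepend. Next row=LF[2]=0
  step 2: row=0, L[0]='n', prepend. Next row=LF[0]=5
  step 3: row=5, L[5]='o', prepend. Next row=LF[5]=6
  step 4: row=6, L[6]='o', prepend. Next row=LF[6]=7
  step 5: row=7, L[7]='l', prepend. Next row=LF[7]=4
  step 6: row=4, L[4]='l', prepend. Next row=LF[4]=3
  step 7: row=3, L[3]='a', prepend. Next row=LF[3]=1
  step 8: row=1, L[1]='b', prepend. Next row=LF[1]=2
Reversed output: balloon$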